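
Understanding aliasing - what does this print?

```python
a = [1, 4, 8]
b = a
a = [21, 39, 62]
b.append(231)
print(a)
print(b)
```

Key concept: rebinding vs mutation: a is rebound to a new list, b still points at the original.
Step by step:
`a = [1, 4, 8]` → a = [1, 4, 8]
`b = a` → b = [1, 4, 8] (same object as a)
`a = [21, 39, 62]` → a = [21, 39, 62]
`b.append(231)` → b = [1, 4, 8, 231]
`print(a)` → prints [21, 39, 62]
`print(b)` → prints [1, 4, 8, 231]

Answer:
[21, 39, 62]
[1, 4, 8, 231]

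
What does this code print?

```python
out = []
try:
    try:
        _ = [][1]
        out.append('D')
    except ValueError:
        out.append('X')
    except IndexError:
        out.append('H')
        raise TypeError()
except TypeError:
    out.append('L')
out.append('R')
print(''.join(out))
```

Execution trace: 'H' (except IndexError) → 'L' (outer except TypeError) → 'R' (after the try/except). Output: HLR

Answer: HLR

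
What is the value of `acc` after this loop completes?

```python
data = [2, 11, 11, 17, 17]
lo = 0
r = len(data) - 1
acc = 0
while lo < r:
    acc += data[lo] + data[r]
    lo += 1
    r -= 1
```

Sum of pairs from ends
`acc` takes the values: 0 → 19 → 47

Answer: 47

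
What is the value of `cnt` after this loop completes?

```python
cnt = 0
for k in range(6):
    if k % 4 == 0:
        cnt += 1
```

Count numbers divisible by 4 in range(6)
`cnt` takes the values: 0 → 1 → 2

Answer: 2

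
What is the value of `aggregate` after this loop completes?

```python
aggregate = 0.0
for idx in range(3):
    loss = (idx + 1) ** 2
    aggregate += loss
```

Sum of squared losses 1² + 2² + ... + 3²
`aggregate` takes the values: 0.0 → 1.0 → 5.0 → 14.0

Answer: 14.0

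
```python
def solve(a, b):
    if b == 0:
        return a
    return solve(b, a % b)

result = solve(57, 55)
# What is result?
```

solve(57, 55) -> solve(55, 2) -> solve(2, 1) -> solve(1, 0) -> 1

Answer: 1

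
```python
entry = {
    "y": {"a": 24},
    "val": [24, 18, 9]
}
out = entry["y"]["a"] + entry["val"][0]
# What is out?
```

Trace:
`entry = { ...` → entry = {'y': {'a': 24}, 'val': [24, 18, 9]}
`out = entry["y"]["a"] + entry["val"][0]` → out = 48
So out = 48

Answer: 48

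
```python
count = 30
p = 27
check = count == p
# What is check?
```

Trace:
`count = 30` → count = 30
`p = 27` → p = 27
`check = count == p` → check = False
So check = False

Answer: False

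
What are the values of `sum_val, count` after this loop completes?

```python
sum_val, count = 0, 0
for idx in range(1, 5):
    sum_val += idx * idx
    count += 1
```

Sum of squares and count
`sum_val, count` takes the values: (0, 0) → (1, 0) → (1, 1) → (5, 1) → (5, 2) → (14, 2) → (14, 3) → (30, 3) → (30, 4)

Answer: 30, 4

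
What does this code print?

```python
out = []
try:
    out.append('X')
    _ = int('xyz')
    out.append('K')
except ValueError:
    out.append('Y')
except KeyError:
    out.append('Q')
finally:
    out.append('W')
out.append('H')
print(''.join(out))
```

Execution trace: 'X' (try body) → 'Y' (except ValueError) → 'W' (finally) → 'H' (after the try/except). Output: XYWH

Answer: XYWH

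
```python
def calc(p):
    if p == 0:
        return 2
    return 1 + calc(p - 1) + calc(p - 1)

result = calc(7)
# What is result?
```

calc(p) = 1 + 2·calc(p-1), calc(0)=2. Closed form: (2+1)·2^7 - 1 = 383.

Answer: 383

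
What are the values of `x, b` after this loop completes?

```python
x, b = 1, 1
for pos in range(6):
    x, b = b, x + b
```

Fibonacci: after 6 iterations
`x, b` takes the values: (1, 1) → (1, 2) → (2, 3) → (3, 5) → (5, 8) → (8, 13) → (13, 21)

Answer: 13, 21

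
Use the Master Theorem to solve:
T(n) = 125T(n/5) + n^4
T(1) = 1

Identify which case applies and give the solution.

a=125, b=5, f(n)=n^4. log_5(125) = 3. Since c=4 > 3 and the regularity condition holds (125(n/5)^4 = (125/5^4)n^4 with 125/5^4 < 1), Case 3 applies: T(n) = Θ(f(n)) = O(n^4).

Answer: O(n^4) - Case 3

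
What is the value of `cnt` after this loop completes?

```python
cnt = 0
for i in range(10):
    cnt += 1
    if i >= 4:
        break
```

Loop breaks when i reaches 4, cnt is 5
`cnt` takes the values: 0 → 1 → 2 → 3 → 4 → 5

Answer: 5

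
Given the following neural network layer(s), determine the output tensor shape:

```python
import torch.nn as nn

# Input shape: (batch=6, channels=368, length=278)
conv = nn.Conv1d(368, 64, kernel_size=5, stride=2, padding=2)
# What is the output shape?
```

Input: (6, 368, 278) -> Output: (6, 64, 139)

Answer: (6, 64, 139)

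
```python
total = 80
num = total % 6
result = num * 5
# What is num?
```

Trace:
`total = 80` → total = 80
`num = total % 6` → num = 2
`result = num * 5` → result = 10
So num = 2

Answer: 2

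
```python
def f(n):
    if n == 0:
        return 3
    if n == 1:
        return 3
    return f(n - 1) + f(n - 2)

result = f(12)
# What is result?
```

Build up from base cases: f(0)=3, f(1)=3, f(2)=6, f(3)=9, f(4)=15, f(5)=24, f(6)=39, ..., f(12)=699

Answer: 699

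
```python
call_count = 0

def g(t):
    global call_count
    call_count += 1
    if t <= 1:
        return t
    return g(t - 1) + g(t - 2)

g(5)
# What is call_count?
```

Calls(t) = 1 + Calls(t-1) + Calls(t-2); Calls(0)=Calls(1)=1. For t=5 this gives 15.

Answer: 15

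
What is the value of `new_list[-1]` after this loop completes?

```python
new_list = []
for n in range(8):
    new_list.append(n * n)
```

Last element of squares 0 to 7
`new_list` takes the values: [] → [0] → [0, 1] → [0, 1, 4] → [0, 1, 4, 9] → [0, 1, 4, 9, 16] → [0, 1, 4, 9, 16, 25] → [0, 1, 4, 9, 16, 25, 36] → [0, 1, 4, 9, 16, 25, 36, 49]
So `new_list[-1]` = 49

Answer: 49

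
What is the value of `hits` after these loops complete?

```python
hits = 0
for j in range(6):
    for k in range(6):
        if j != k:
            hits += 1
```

6² - 6 (exclude diagonal)
`hits` takes the values: 0 → 1 → 2 → 3 → 4 → 5 → 6 → 7 → 8 → 9 → 10 → 11 → 12 → 13 → 14 → 15 → 16 → 17 → 18 → 19 → 20 → 21 → 22 → 23 → 24 → 25 → 26 → 27 → 28 → 29 → 30

Answer: 30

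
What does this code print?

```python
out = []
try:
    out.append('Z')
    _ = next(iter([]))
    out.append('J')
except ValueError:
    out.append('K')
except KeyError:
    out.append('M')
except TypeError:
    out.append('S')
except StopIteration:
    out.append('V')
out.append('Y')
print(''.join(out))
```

Execution trace: 'Z' (try body) → 'V' (except StopIteration) → 'Y' (after the try/except). Output: ZVY

Answer: ZVY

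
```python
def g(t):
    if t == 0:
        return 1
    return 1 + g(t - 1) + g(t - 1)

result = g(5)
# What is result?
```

g(t) = 1 + 2·g(t-1), g(0)=1. Closed form: (1+1)·2^5 - 1 = 63.

Answer: 63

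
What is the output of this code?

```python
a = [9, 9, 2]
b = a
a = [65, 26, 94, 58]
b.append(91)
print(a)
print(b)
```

Key concept: rebinding vs mutation: a is rebound to a new list, b still points at the original.
Step by step:
`a = [9, 9, 2]` → a = [9, 9, 2]
`b = a` → b = [9, 9, 2] (same object as a)
`a = [65, 26, 94, 58]` → a = [65, 26, 94, 58]
`b.append(91)` → b = [9, 9, 2, 91]
`print(a)` → prints [65, 26, 94, 58]
`print(b)` → prints [9, 9, 2, 91]

Answer:
[65, 26, 94, 58]
[9, 9, 2, 91]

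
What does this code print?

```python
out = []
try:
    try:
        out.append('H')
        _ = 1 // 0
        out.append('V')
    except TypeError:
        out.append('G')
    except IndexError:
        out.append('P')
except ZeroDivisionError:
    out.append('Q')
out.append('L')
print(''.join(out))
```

Execution trace: 'H' (try body) → 'Q' (outer except ZeroDivisionError) → 'L' (after the try/except). Output: HQL

Answer: HQL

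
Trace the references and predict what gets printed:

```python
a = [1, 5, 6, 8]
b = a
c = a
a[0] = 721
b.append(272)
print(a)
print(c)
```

Key concept: multiple aliases.
Step by step:
`a = [1, 5, 6, 8]` → a = [1, 5, 6, 8]
`b = a` → b = [1, 5, 6, 8] (same object as a)
`c = a` → c = [1, 5, 6, 8] (same object as a, b)
`a[0] = 721` → a = [721, 5, 6, 8] (same object as b, c); b = [721, 5, 6, 8] (same object as a, c); c = [721, 5, 6, 8] (same object as a, b)
`b.append(272)` → a = [721, 5, 6, 8, 272] (same object as b, c); b = [721, 5, 6, 8, 272] (same object as a, c); c = [721, 5, 6, 8, 272] (same object as a, b)
`print(a)` → prints [721, 5, 6, 8, 272]
`print(c)` → prints [721, 5, 6, 8, 272]

Answer:
[721, 5, 6, 8, 272]
[721, 5, 6, 8, 272]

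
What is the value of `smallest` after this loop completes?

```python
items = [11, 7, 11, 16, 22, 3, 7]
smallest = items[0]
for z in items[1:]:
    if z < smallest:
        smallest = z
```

Minimum of [11, 7, 11, 16, 22, 3, 7]
`smallest` takes the values: 11 → 7 → 3

Answer: 3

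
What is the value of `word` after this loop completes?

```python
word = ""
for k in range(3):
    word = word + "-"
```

Repeat '-' 3 times
`word` takes the values: "" → "-" → "--" → "---"

Answer: "---"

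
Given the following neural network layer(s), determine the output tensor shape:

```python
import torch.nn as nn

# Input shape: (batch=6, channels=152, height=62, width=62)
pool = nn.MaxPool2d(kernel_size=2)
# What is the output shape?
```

Input: (6, 152, 62, 62) -> Output: (6, 152, 31, 31)

Answer: (6, 152, 31, 31)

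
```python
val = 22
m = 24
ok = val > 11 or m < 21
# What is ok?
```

Trace:
`val = 22` → val = 22
`m = 24` → m = 24
`ok = val > 11 or m < 21` → ok = True
So ok = True

Answer: True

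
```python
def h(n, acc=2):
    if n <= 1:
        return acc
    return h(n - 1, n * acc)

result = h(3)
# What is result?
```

Accumulator trace (n, acc): (3, 2) -> (2, 6) -> (1, 12) -> return 12

Answer: 12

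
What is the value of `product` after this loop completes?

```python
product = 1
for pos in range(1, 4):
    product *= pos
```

3! = 6
`product` takes the values: 1 → 2 → 6

Answer: 6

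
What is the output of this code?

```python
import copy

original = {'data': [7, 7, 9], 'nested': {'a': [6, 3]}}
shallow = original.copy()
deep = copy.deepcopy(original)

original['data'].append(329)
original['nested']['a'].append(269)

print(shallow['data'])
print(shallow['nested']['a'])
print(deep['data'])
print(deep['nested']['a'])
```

Key concept: comparing shallow vs deep copy.
Step by step:
`original = {'data': [7, 7, 9], 'nested': {'a': [6, 3]}}` → original = {'data': [7, 7, 9], 'nested': {'a': [6, 3]}}
`shallow = original.copy()` → shallow = {'data': [7, 7, 9], 'nested': {'a': [6, 3]}}
`deep = copy.deepcopy(original)` → deep = {'data': [7, 7, 9], 'nested': {'a': [6, 3]}}
`original['data'].append(329)` → original = {'data': [7, 7, 9, 329], 'nested': {'a': [6, 3]}}; shallow = {'data': [7, 7, 9, 329], 'nested': {'a': [6, 3]}}
`original['nested']['a'].append(269)` → original = {'data': [7, 7, 9, 329], 'nested': {'a': [6, 3, 269]}}; shallow = {'data': [7, 7, 9, 329], 'nested': {'a': [6, 3, 269]}}
`print(shallow['data'])` → prints [7, 7, 9, 329]
`print(shallow['nested']['a'])` → prints [6, 3, 269]
`print(deep['data'])` → prints [7, 7, 9]
`print(deep['nested']['a'])` → prints [6, 3]

Answer:
[7, 7, 9, 329]
[6, 3, 269]
[7, 7, 9]
[6, 3]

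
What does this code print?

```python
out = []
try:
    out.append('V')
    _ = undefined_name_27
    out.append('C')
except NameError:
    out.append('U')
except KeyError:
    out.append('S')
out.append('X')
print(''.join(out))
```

Execution trace: 'V' (try body) → 'U' (except NameError) → 'X' (after the try/except). Output: VUX

Answer: VUX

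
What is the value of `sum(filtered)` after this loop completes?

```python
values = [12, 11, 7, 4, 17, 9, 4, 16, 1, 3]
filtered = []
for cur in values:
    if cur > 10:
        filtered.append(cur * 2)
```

Sum of doubled values > 10
`filtered` takes the values: [] → [24] → [24, 22] → [24, 22, 34] → [24, 22, 34, 32]
So `sum(filtered)` = 112

Answer: 112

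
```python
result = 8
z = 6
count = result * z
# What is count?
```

Trace:
`result = 8` → result = 8
`z = 6` → z = 6
`count = result * z` → count = 48
So count = 48

Answer: 48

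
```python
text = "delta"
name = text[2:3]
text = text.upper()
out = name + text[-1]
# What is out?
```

Trace:
`text = "delta"` → text = 'delta'
`name = text[2:3]` → name = 'l'
`text = text.upper()` → text = 'DELTA'
`out = name + text[-1]` → out = 'lA'
So out = 'lA'

Answer: 'lA'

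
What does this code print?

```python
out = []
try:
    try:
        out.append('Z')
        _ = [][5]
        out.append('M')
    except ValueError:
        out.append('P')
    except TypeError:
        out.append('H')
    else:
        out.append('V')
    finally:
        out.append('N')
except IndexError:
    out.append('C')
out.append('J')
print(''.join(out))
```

Execution trace: 'Z' (try body) → 'N' (finally) → 'C' (outer except IndexError) → 'J' (after the try/except). Output: ZNCJ

Answer: ZNCJ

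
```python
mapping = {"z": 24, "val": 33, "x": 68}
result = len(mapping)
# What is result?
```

Trace:
`mapping = {"z": 24, "val": 33, "x": 68}` → mapping = {'z': 24, 'val': 33, 'x': 68}
`result = len(mapping)` → result = 3
So result = 3

Answer: 3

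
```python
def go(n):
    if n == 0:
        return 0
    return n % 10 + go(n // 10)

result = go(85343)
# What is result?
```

Sum of digits of 85343: 3 + 4 + 3 + 5 + 8 = 23

Answer: 23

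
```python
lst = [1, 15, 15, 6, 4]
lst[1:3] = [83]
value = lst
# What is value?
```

Trace:
`lst = [1, 15, 15, 6, 4]` → lst = [1, 15, 15, 6, 4]
`lst[1:3] = [83]` → lst = [1, 83, 6, 4]
`value = lst` → value = [1, 83, 6, 4]
So value = [1, 83, 6, 4]

Answer: [1, 83, 6, 4]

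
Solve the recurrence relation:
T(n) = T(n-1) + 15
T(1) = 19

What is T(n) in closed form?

Unrolling: T(n) = T(1) + 15·(n-1) = 19 + 15(n-1) = 15n + 4.

Answer: T(n) = 15n + 4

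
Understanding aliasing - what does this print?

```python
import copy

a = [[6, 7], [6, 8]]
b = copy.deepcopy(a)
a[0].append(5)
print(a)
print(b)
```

Key concept: deep copy is fully independent.
Step by step:
`a = [[6, 7], [6, 8]]` → a = [[6, 7], [6, 8]]
`b = copy.deepcopy(a)` → b = [[6, 7], [6, 8]]
`a[0].append(5)` → a = [[6, 7, 5], [6, 8]]
`print(a)` → prints [[6, 7, 5], [6, 8]]
`print(b)` → prints [[6, 7], [6, 8]]

Answer:
[[6, 7, 5], [6, 8]]
[[6, 7], [6, 8]]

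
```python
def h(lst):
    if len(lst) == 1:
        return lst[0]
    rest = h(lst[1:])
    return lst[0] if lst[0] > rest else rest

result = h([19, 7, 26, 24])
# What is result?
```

Recursive max over [19, 7, 26, 24] = 26

Answer: 26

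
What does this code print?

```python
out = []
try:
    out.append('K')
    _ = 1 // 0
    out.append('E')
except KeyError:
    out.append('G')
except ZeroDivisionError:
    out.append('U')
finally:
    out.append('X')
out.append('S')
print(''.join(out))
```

Execution trace: 'K' (try body) → 'U' (except ZeroDivisionError) → 'X' (finally) → 'S' (after the try/except). Output: KUXS

Answer: KUXS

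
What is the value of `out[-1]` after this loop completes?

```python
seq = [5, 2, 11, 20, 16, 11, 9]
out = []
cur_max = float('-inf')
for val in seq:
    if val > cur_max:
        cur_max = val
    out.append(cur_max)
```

Running max ends at 20
`out` takes the values: [] → [5] → [5, 5] → [5, 5, 11] → [5, 5, 11, 20] → [5, 5, 11, 20, 20] → [5, 5, 11, 20, 20, 20] → [5, 5, 11, 20, 20, 20, 20]
So `out[-1]` = 20

Answer: 20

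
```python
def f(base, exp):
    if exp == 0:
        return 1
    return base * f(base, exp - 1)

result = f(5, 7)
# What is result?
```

f(5, 7) = 5 * 5 * 5 * 5 * 5 * 5 * 5 = 78125

Answer: 78125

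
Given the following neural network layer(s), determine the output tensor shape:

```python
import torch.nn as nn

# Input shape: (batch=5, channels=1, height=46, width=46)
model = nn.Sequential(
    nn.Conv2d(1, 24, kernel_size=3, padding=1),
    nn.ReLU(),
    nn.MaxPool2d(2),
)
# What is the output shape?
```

Input: (5, 1, 46, 46) -> after Conv2d: (5, 24, 46, 46) -> after ReLU: (5, 24, 46, 46) -> Output: (5, 24, 23, 23)

Answer: (5, 24, 23, 23)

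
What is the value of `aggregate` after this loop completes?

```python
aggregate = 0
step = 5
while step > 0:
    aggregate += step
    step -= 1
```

Sum 5 down to 1
`aggregate` takes the values: 0 → 5 → 9 → 12 → 14 → 15

Answer: 15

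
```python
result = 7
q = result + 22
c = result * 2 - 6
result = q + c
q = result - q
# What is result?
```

Trace:
`result = 7` → result = 7
`q = result + 22` → q = 29
`c = result * 2 - 6` → c = 8
`result = q + c` → result = 37
`q = result - q` → q = 8
So result = 37

Answer: 37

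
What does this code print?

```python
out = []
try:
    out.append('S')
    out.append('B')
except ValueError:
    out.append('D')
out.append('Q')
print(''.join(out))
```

Execution trace: 'S' (try body) → 'B' (try body, no exception) → 'Q' (after the try/except). Output: SBQ

Answer: SBQ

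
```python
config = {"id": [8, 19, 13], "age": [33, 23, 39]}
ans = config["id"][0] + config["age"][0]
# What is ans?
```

Trace:
`config = {"id": [8, 19, 13], "age": [33, 23, 39]}` → config = {'id': [8, 19, 13], 'age': [33, 23, 39]}
`ans = config["id"][0] + config["age"][0]` → ans = 41
So ans = 41

Answer: 41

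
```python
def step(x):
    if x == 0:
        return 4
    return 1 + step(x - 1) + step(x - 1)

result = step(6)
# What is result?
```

step(x) = 1 + 2·step(x-1), step(0)=4. Closed form: (4+1)·2^6 - 1 = 319.

Answer: 319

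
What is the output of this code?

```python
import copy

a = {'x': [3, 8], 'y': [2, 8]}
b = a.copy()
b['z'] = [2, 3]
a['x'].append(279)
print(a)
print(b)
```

Key concept: shallow copy of dict with mutable values.
Step by step:
`a = {'x': [3, 8], 'y': [2, 8]}` → a = {'x': [3, 8], 'y': [2, 8]}
`b = a.copy()` → b = {'x': [3, 8], 'y': [2, 8]}
`b['z'] = [2, 3]` → b = {'x': [3, 8], 'y': [2, 8], 'z': [2, 3]}
`a['x'].append(279)` → a = {'x': [3, 8, 279], 'y': [2, 8]}; b = {'x': [3, 8, 279], 'y': [2, 8], 'z': [2, 3]}
`print(a)` → prints {'x': [3, 8, 279], 'y': [2, 8]}
`print(b)` → prints {'x': [3, 8, 279], 'y': [2, 8], 'z': [2, 3]}

Answer:
{'x': [3, 8, 279], 'y': [2, 8]}
{'x': [3, 8, 279], 'y': [2, 8], 'z': [2, 3]}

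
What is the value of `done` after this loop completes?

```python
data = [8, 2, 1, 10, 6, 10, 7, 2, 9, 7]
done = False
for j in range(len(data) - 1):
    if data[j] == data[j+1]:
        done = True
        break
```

Check consecutive duplicates in [8, 2, 1, 10, 6, 10, 7, 2, 9, 7]
`done` takes the values: False

Answer: False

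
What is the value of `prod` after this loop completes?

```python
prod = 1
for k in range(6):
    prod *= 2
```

2^6 = 64
`prod` takes the values: 1 → 2 → 4 → 8 → 16 → 32 → 64

Answer: 64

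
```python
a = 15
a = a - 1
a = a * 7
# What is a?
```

Trace:
`a = 15` → a = 15
`a = a - 1` → a = 14
`a = a * 7` → a = 98
So a = 98

Answer: 98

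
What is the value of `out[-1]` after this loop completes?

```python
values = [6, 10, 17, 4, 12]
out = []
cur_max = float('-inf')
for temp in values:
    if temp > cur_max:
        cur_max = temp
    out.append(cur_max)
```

Running max ends at 17
`out` takes the values: [] → [6] → [6, 10] → [6, 10, 17] → [6, 10, 17, 17] → [6, 10, 17, 17, 17]
So `out[-1]` = 17

Answer: 17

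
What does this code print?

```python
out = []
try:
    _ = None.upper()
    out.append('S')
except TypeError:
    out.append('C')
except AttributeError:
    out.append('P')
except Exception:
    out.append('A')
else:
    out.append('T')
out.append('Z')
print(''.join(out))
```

Execution trace: 'P' (except AttributeError) → 'Z' (after the try/except). Output: PZ

Answer: PZ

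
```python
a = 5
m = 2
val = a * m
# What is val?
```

Trace:
`a = 5` → a = 5
`m = 2` → m = 2
`val = a * m` → val = 10
So val = 10

Answer: 10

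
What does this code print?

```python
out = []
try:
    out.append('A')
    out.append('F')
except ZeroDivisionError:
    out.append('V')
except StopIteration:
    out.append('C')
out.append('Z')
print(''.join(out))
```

Execution trace: 'A' (try body) → 'F' (try body, no exception) → 'Z' (after the try/except). Output: AFZ

Answer: AFZ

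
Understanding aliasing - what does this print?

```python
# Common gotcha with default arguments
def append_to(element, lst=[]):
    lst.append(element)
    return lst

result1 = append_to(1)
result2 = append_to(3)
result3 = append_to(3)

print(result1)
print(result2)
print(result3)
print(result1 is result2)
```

Key concept: mutable default argument gotcha.
Step by step:
`result1 = append_to(1)` → result1 = [1]
`result2 = append_to(3)` → result1 = [1, 3] (same object as result2); result2 = [1, 3] (same object as result1)
`result3 = append_to(3)` → result1 = [1, 3, 3] (same object as result2, result3); result2 = [1, 3, 3] (same object as result1, result3); result3 = [1, 3, 3] (same object as result1, result2)
`print(result1)` → prints [1, 3, 3]
`print(result2)` → prints [1, 3, 3]
`print(result3)` → prints [1, 3, 3]
`print(result1 is result2)` → prints True

Answer:
[1, 3, 3]
[1, 3, 3]
[1, 3, 3]
True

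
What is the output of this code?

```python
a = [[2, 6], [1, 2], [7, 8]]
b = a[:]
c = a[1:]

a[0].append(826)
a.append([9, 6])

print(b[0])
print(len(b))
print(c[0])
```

Key concept: slice with nested mutation.
Step by step:
`a = [[2, 6], [1, 2], [7, 8]]` → a = [[2, 6], [1, 2], [7, 8]]
`b = a[:]` → b = [[2, 6], [1, 2], [7, 8]]
`c = a[1:]` → c = [[1, 2], [7, 8]]
`a[0].append(826)` → a = [[2, 6, 826], [1, 2], [7, 8]]; b = [[2, 6, 826], [1, 2], [7, 8]]
`a.append([9, 6])` → a = [[2, 6, 826], [1, 2], [7, 8], [9, 6]]
`print(b[0])` → prints [2, 6, 826]
`print(len(b))` → prints 3
`print(c[0])` → prints [1, 2]

Answer:
[2, 6, 826]
3
[1, 2]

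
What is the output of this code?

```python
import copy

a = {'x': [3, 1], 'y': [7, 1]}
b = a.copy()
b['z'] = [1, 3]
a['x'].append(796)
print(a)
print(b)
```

Key concept: shallow copy of dict with mutable values.
Step by step:
`a = {'x': [3, 1], 'y': [7, 1]}` → a = {'x': [3, 1], 'y': [7, 1]}
`b = a.copy()` → b = {'x': [3, 1], 'y': [7, 1]}
`b['z'] = [1, 3]` → b = {'x': [3, 1], 'y': [7, 1], 'z': [1, 3]}
`a['x'].append(796)` → a = {'x': [3, 1, 796], 'y': [7, 1]}; b = {'x': [3, 1, 796], 'y': [7, 1], 'z': [1, 3]}
`print(a)` → prints {'x': [3, 1, 796], 'y': [7, 1]}
`print(b)` → prints {'x': [3, 1, 796], 'y': [7, 1], 'z': [1, 3]}

Answer:
{'x': [3, 1, 796], 'y': [7, 1]}
{'x': [3, 1, 796], 'y': [7, 1], 'z': [1, 3]}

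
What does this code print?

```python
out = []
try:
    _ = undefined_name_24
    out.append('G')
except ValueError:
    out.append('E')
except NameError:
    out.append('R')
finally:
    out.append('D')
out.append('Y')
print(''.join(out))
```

Execution trace: 'R' (except NameError) → 'D' (finally) → 'Y' (after the try/except). Output: RDY

Answer: RDY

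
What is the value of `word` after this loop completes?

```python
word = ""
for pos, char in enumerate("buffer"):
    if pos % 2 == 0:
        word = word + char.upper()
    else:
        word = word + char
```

Uppercase even positions in 'buffer'
`word` takes the values: "" → "B" → "Bu" → "BuF" → "BuFf" → "BuFfE" → "BuFfEr"

Answer: "BuFfEr"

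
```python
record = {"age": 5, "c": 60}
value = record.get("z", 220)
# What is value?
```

Trace:
`record = {"age": 5, "c": 60}` → record = {'age': 5, 'c': 60}
`value = record.get("z", 220)` → value = 220
So value = 220

Answer: 220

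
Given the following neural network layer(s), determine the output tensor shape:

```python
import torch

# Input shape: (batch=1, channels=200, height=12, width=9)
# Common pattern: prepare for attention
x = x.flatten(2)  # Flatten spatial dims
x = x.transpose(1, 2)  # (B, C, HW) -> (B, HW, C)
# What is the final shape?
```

Input: (1, 200, 12, 9) -> after flatten(2): (1, 200, 108) -> Output: (1, 108, 200)

Answer: (1, 108, 200)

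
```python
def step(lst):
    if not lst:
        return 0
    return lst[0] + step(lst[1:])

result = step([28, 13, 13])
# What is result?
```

28 + 13 + 13 + 0 = 54

Answer: 54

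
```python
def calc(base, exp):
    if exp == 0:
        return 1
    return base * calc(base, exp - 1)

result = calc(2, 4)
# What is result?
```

calc(2, 4) = 2 * 2 * 2 * 2 = 16

Answer: 16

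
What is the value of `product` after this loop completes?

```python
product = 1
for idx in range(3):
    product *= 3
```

3^3 = 27
`product` takes the values: 1 → 3 → 9 → 27

Answer: 27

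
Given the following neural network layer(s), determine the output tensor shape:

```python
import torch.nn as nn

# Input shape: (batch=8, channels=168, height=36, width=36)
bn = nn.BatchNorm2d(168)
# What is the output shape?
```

Input: (8, 168, 36, 36) -> Output: (8, 168, 36, 36)

Answer: (8, 168, 36, 36)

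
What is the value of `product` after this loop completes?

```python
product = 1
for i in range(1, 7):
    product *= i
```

6! = 720
`product` takes the values: 1 → 2 → 6 → 24 → 120 → 720

Answer: 720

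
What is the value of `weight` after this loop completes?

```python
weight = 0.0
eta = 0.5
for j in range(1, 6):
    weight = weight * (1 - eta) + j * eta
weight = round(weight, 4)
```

Moving average with lr=0.5
`weight` takes the values: 0.0 → 0.5 → 1.25 → 2.125 → 3.0625 → 4.03125 → 4.0312

Answer: 4.0312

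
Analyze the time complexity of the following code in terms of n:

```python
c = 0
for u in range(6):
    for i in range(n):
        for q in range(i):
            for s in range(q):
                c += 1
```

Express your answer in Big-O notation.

Each loop level contributes: 1 × n × n × n. Multiplying the contributions gives O(n^3).

Answer: O(n^3)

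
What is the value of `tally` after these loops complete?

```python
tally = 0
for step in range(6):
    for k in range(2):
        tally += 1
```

6 * 2 = 12
`tally` takes the values: 0 → 1 → 2 → 3 → 4 → 5 → 6 → 7 → 8 → 9 → 10 → 11 → 12

Answer: 12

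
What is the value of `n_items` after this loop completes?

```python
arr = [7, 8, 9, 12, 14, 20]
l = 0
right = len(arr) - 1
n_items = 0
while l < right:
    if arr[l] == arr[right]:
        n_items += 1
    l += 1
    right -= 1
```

Count matching pairs from ends
`n_items` takes the values: 0

Answer: 0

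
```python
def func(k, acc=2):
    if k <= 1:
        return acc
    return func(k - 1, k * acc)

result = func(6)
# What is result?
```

Accumulator trace (n, acc): (6, 2) -> (5, 12) -> (4, 60) -> (3, 240) -> (2, 720) -> (1, 1440) -> return 1440

Answer: 1440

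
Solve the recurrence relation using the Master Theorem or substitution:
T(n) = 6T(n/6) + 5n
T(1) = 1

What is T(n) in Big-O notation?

By Master Theorem: a=6, b=6, f(n)=5n. Since log_6(6) = 1 and f(n) = Θ(n^1), Case 2 applies. T(n) = O(n log n).

Answer: O(n log n)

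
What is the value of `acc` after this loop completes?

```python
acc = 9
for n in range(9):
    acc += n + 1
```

Start at 9, add 1 to 9 = 54
`acc` takes the values: 9 → 10 → 12 → 15 → 19 → 24 → 30 → 37 → 45 → 54

Answer: 54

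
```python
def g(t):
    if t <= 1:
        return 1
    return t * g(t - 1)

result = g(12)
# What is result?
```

g(12) = 12 * 11 * 10 * 9 * 8 * 7 * 6 * 5 * 4 * 3 * 2 * 1 = 479001600

Answer: 479001600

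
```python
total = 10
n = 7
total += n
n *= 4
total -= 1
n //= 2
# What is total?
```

Trace:
`total = 10` → total = 10
`n = 7` → n = 7
`total += n` → total = 17
`n *= 4` → n = 28
`total -= 1` → total = 16
`n //= 2` → n = 14
So total = 16

Answer: 16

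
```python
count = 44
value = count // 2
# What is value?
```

Trace:
`count = 44` → count = 44
`value = count // 2` → value = 22
So value = 22

Answer: 22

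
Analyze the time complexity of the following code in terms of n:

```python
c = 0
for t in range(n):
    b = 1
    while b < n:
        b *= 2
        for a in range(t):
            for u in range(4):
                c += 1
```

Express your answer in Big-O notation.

Each loop level contributes: n × log n × n × 1. Multiplying the contributions gives O(n^2 log n).

Answer: O(n^2 log n)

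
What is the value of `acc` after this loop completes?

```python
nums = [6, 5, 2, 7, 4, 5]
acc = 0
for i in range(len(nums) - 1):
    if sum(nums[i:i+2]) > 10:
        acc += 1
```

Count windows with sum > 10
`acc` takes the values: 0 → 1 → 2

Answer: 2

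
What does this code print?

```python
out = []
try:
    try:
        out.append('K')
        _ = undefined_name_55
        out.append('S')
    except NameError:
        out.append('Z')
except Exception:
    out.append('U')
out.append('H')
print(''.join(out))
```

Execution trace: 'K' (inner try body) → 'Z' (inner except NameError) → 'H' (after the try/except). Output: KZH

Answer: KZH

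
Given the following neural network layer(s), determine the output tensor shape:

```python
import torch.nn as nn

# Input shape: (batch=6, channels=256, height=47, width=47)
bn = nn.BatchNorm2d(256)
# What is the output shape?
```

Input: (6, 256, 47, 47) -> Output: (6, 256, 47, 47)

Answer: (6, 256, 47, 47)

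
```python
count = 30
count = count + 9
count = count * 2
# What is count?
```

Trace:
`count = 30` → count = 30
`count = count + 9` → count = 39
`count = count * 2` → count = 78
So count = 78

Answer: 78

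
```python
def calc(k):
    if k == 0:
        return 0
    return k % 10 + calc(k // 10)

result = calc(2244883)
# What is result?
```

Sum of digits of 2244883: 3 + 8 + 8 + 4 + 4 + 2 + 2 = 31

Answer: 31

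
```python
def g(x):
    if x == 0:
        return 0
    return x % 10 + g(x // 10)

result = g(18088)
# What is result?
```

Sum of digits of 18088: 8 + 8 + 0 + 8 + 1 = 25

Answer: 25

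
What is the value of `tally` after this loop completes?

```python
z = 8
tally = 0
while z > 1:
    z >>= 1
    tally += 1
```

Count right shifts until 1
`tally` takes the values: 0 → 1 → 2 → 3

Answer: 3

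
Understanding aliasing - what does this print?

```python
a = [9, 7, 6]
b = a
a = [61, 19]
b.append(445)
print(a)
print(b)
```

Key concept: rebinding vs mutation: a is rebound to a new list, b still points at the original.
Step by step:
`a = [9, 7, 6]` → a = [9, 7, 6]
`b = a` → b = [9, 7, 6] (same object as a)
`a = [61, 19]` → a = [61, 19]
`b.append(445)` → b = [9, 7, 6, 445]
`print(a)` → prints [61, 19]
`print(b)` → prints [9, 7, 6, 445]

Answer:
[61, 19]
[9, 7, 6, 445]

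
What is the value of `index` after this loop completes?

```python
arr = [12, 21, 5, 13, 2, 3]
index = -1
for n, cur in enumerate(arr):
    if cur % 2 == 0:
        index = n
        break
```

First even number index in [12, 21, 5, 13, 2, 3]
`index` takes the values: -1 → 0

Answer: 0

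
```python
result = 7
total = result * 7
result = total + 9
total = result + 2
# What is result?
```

Trace:
`result = 7` → result = 7
`total = result * 7` → total = 49
`result = total + 9` → result = 58
`total = result + 2` → total = 60
So result = 58

Answer: 58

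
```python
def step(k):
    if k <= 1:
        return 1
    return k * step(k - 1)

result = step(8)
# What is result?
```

step(8) = 8 * 7 * 6 * 5 * 4 * 3 * 2 * 1 = 40320

Answer: 40320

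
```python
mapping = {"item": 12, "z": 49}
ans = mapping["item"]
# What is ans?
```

Trace:
`mapping = {"item": 12, "z": 49}` → mapping = {'item': 12, 'z': 49}
`ans = mapping["item"]` → ans = 12
So ans = 12

Answer: 12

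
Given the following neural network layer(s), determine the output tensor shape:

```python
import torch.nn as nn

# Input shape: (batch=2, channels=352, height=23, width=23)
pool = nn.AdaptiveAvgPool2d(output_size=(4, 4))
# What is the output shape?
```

Input: (2, 352, 23, 23) -> Output: (2, 352, 4, 4)

Answer: (2, 352, 4, 4)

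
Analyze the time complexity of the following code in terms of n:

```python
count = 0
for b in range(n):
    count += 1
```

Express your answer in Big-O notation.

Each loop level contributes: n. Multiplying the contributions gives O(n).

Answer: O(n)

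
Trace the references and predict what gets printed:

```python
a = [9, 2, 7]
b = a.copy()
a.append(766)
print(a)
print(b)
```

Key concept: list.copy() creates independent copy.
Step by step:
`a = [9, 2, 7]` → a = [9, 2, 7]
`b = a.copy()` → b = [9, 2, 7]
`a.append(766)` → a = [9, 2, 7, 766]
`print(a)` → prints [9, 2, 7, 766]
`print(b)` → prints [9, 2, 7]

Answer:
[9, 2, 7, 766]
[9, 2, 7]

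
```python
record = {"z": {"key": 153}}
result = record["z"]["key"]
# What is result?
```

Trace:
`record = {"z": {"key": 153}}` → record = {'z': {'key': 153}}
`result = record["z"]["key"]` → result = 153
So result = 153

Answer: 153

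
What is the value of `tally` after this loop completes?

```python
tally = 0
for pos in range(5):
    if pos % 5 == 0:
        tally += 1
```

Count numbers divisible by 5 in range(5)
`tally` takes the values: 0 → 1

Answer: 1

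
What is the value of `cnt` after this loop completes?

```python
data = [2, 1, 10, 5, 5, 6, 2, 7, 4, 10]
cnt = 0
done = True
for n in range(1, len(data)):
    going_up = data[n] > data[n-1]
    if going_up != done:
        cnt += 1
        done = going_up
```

Count direction changes in [2, 1, 10, 5, 5, 6, 2, 7, 4, 10]
`cnt` takes the values: 0 → 1 → 2 → 3 → 4 → 5 → 6 → 7 → 8

Answer: 8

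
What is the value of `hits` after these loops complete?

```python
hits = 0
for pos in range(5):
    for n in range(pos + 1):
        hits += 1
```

Triangle: 1 + 2 + ... + 5
`hits` takes the values: 0 → 1 → 2 → 3 → 4 → 5 → 6 → 7 → 8 → 9 → 10 → 11 → 12 → 13 → 14 → 15

Answer: 15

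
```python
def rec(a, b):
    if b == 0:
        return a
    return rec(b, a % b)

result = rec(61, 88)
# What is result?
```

rec(61, 88) -> rec(88, 61) -> rec(61, 27) -> rec(27, 7) -> rec(7, 6) -> rec(6, 1) -> rec(1, 0) -> 1

Answer: 1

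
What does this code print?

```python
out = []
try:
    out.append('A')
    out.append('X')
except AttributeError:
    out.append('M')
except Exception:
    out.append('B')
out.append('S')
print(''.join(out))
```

Execution trace: 'A' (try body) → 'X' (try body, no exception) → 'S' (after the try/except). Output: AXS

Answer: AXS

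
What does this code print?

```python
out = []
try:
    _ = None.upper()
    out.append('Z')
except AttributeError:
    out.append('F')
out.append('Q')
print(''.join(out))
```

Execution trace: 'F' (except AttributeError) → 'Q' (after the try/except). Output: FQ

Answer: FQ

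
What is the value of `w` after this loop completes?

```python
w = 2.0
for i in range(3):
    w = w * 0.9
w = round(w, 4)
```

Exponential decay: 2.0 * 0.9^3
`w` takes the values: 2.0 → 1.8 → 1.62 → 1.458

Answer: 1.458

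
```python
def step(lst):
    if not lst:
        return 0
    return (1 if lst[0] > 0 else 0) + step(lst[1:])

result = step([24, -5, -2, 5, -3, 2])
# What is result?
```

Count of positive elements in [24, -5, -2, 5, -3, 2] = 3

Answer: 3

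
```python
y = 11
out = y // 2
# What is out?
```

Trace:
`y = 11` → y = 11
`out = y // 2` → out = 5
So out = 5

Answer: 5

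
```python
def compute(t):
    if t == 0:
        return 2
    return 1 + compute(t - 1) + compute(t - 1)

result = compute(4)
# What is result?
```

compute(t) = 1 + 2·compute(t-1), compute(0)=2. Closed form: (2+1)·2^4 - 1 = 47.

Answer: 47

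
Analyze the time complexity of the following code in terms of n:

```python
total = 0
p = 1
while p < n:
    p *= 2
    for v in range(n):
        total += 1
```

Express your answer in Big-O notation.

Each loop level contributes: log n × n. Multiplying the contributions gives O(n log n).

Answer: O(n log n)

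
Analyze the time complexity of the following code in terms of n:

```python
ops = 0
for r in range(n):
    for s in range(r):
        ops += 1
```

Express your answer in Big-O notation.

Each loop level contributes: n × n. Multiplying the contributions gives O(n^2).

Answer: O(n^2)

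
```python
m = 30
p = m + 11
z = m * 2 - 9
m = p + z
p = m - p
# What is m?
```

Trace:
`m = 30` → m = 30
`p = m + 11` → p = 41
`z = m * 2 - 9` → z = 51
`m = p + z` → m = 92
`p = m - p` → p = 51
So m = 92

Answer: 92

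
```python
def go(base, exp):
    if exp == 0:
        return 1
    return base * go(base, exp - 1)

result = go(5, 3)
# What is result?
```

go(5, 3) = 5 * 5 * 5 = 125

Answer: 125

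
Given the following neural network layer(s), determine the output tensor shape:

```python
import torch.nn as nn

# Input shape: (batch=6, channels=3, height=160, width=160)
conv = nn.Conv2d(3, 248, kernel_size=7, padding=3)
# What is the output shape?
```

Input: (6, 3, 160, 160) -> Output: (6, 248, 160, 160)

Answer: (6, 248, 160, 160)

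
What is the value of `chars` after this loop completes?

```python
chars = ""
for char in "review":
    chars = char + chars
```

Reverse 'review'
`chars` takes the values: "" → "r" → "er" → "ver" → "iver" → "eiver" → "weiver"

Answer: "weiver"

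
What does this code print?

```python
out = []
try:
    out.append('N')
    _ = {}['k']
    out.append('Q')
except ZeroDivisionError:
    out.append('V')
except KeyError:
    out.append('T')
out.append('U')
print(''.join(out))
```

Execution trace: 'N' (try body) → 'T' (except KeyError) → 'U' (after the try/except). Output: NTU

Answer: NTU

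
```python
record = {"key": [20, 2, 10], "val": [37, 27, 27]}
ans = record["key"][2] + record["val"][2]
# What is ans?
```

Trace:
`record = {"key": [20, 2, 10], "val": [37, 27, 27]}` → record = {'key': [20, 2, 10], 'val': [37, 27, 27]}
`ans = record["key"][2] + record["val"][2]` → ans = 37
So ans = 37

Answer: 37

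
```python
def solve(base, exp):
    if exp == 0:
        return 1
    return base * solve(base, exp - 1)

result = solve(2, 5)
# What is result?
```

solve(2, 5) = 2 * 2 * 2 * 2 * 2 = 32

Answer: 32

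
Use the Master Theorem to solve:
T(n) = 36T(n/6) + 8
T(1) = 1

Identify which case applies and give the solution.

a=36, b=6, f(n)=8. log_6(36) = 2. Since c=0 < 2, Case 1 applies: T(n) = Θ(n^log_b(a)) = O(n^2).

Answer: O(n^2) - Case 1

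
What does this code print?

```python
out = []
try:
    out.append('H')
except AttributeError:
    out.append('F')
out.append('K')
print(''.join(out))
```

Execution trace: 'H' (try body, no exception) → 'K' (after the try/except). Output: HK

Answer: HK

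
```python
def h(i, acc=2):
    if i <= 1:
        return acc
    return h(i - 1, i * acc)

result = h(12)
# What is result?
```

Accumulator trace (n, acc): (12, 2) -> (11, 24) -> (10, 264) -> (9, 2640) -> (8, 23760) -> (7, 190080) -> (6, 1330560) -> (5, 7983360) -> (4, 39916800) -> (3, 159667200) -> (2, 479001600) -> (1, 958003200) -> return 958003200

Answer: 958003200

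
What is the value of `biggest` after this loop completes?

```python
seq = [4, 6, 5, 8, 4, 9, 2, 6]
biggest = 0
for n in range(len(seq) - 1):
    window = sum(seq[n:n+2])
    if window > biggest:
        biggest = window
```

Max sum of 2-element window in [4, 6, 5, 8, 4, 9, 2, 6]
`biggest` takes the values: 0 → 10 → 11 → 13

Answer: 13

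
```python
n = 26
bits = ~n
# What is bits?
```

Trace:
`n = 26` → n = 26
`bits = ~n` → bits = -27
So bits = -27

Answer: -27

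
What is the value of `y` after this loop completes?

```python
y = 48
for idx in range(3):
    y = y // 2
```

Halve 3 times: 48 // 2^3 = 6
`y` takes the values: 48 → 24 → 12 → 6

Answer: 6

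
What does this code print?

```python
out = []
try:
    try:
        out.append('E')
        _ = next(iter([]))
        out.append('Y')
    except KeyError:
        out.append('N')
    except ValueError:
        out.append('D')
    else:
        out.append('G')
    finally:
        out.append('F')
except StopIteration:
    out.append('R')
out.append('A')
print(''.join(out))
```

Execution trace: 'E' (try body) → 'F' (finally) → 'R' (outer except StopIteration) → 'A' (after the try/except). Output: EFRA

Answer: EFRA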